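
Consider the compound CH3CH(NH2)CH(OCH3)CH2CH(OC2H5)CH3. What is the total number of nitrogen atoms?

1

Element totals:
  C: 9
  H: 21
  N: 1
  O: 2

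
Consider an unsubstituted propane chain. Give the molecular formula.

C3H8

Atom tally by fragment:
  CH3 → C:1 H:3
  CH2 → C:1 H:2
  CH3 → C:1 H:3
Element totals:
  C: 3
  H: 8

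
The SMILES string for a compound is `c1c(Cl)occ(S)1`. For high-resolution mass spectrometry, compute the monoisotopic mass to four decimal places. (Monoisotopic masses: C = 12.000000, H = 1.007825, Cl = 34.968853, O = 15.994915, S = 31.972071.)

Atom tally by fragment:
  furan ring core → C:4 H:4 O:1
  (− 2 ring H displaced by substituents)
  + Cl → Cl:1
  + SH → S:1 H:1
Element totals:
  C: 4
  H: 3
  Cl: 1
  O: 1
  S: 1
Molecular formula: C4H3ClOS.
  M = 4(12.0) + 3(1.007825) + 34.968853 + 15.994915 + 31.972071
    = 48.000000 + 3.023475 + 34.968853 + 15.994915 + 31.972071 = 133.959314

133.9593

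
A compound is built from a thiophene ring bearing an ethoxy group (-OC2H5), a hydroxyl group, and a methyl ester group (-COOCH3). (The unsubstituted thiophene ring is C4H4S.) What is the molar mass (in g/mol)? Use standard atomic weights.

Atom tally by fragment:
  thiophene ring core → C:4 H:4 S:1
  (− 3 ring H displaced by substituents)
  + OC2H5 → C:2 H:5 O:1
  + OH → O:1 H:1
  + COOCH3 → C:2 H:3 O:2
Element totals:
  C: 8
  H: 10
  O: 4
  S: 1
Molecular formula: C8H10O4S.
  M = 8(12.011) + 10(1.008) + 4(15.999) + 32.06
    = 96.088 + 10.080 + 63.996 + 32.060 = 202.224

202.22 g/mol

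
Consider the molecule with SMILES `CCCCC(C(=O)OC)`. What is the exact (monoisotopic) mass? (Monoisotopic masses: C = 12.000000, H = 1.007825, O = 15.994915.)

130.0994

Atom tally by fragment:
  CH3 → C:1 H:3
  CH2 → C:1 H:2
  CH2 → C:1 H:2
  CH2 → C:1 H:2
  CH2COOCH3 → C:3 H:5 O:2
Element totals:
  C: 7
  H: 14
  O: 2
Molecular formula: C7H14O2.
  M = 7(12.0) + 14(1.007825) + 2(15.994915)
    = 84.000000 + 14.109550 + 31.989830 = 130.099380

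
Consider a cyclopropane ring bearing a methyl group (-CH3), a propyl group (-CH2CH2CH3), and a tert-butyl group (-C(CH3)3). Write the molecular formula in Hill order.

C11H22

Atom tally by fragment:
  cyclopropane ring core → C:3 H:6
  (− 3 ring H displaced by substituents)
  + CH3 → C:1 H:3
  + CH2CH2CH3 → C:3 H:7
  + C(CH3)3 → C:4 H:9
Element totals:
  C: 11
  H: 22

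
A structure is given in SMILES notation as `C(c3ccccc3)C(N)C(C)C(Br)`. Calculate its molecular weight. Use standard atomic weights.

Atom tally by fragment:
  C6H5CH2 → C:7 H:7
  CH(NH2) → C:1 H:3 N:1
  CH(CH3) → C:2 H:4
  CH2Br → C:1 H:2 Br:1
Element totals:
  C: 11
  H: 16
  Br: 1
  N: 1
Molecular formula: C11H16BrN.
  M = 11(12.011) + 16(1.008) + 79.904 + 14.007
    = 132.121 + 16.128 + 79.904 + 14.007 = 242.160

242.16 g/mol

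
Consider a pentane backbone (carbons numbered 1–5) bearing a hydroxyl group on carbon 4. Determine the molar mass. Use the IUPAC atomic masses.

88.15 g/mol

Atom tally by fragment:
  CH3 → C:1 H:3
  CH2 → C:1 H:2
  CH2 → C:1 H:2
  CH(OH) → C:1 H:2 O:1
  CH3 → C:1 H:3
Element totals:
  C: 5
  H: 12
  O: 1
Molecular formula: C5H12O.
  M = 5(12.011) + 12(1.008) + 15.999
    = 60.055 + 12.096 + 15.999 = 88.150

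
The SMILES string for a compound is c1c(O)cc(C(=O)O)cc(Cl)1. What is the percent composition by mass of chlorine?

20.54%

Atom tally by fragment:
  benzene ring core → C:6 H:6
  (− 3 ring H displaced by substituents)
  + OH → O:1 H:1
  + COOH → C:1 H:1 O:2
  + Cl → Cl:1
Element totals:
  C: 7
  H: 5
  Cl: 1
  O: 3
Molecular formula: C7H5ClO3.
Molar mass = 172.564 g/mol.
Mass from Cl: 1 × 35.45 = 35.450 g/mol.
%Cl = 35.450 / 172.564 × 100 = 20.54%.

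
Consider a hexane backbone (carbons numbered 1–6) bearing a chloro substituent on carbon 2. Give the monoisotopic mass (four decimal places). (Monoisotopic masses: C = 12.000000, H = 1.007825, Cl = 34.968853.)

120.0706

Atom tally by fragment:
  CH3 → C:1 H:3
  CH(Cl) → C:1 H:1 Cl:1
  CH2 → C:1 H:2
  CH2 → C:1 H:2
  CH2 → C:1 H:2
  CH3 → C:1 H:3
Element totals:
  C: 6
  H: 13
  Cl: 1
Molecular formula: C6H13Cl.
  M = 6(12.0) + 13(1.007825) + 34.968853
    = 72.000000 + 13.101725 + 34.968853 = 120.070578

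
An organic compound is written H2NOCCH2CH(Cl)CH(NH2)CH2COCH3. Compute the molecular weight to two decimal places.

Atom tally by fragment:
  H2NOCCH2 → C:2 H:4 O:1 N:1
  CH(Cl) → C:1 H:1 Cl:1
  CH(NH2) → C:1 H:3 N:1
  CH2COCH3 → C:3 H:5 O:1
Element totals:
  C: 7
  H: 13
  Cl: 1
  N: 2
  O: 2
Molecular formula: C7H13ClN2O2.
  M = 7(12.011) + 13(1.008) + 35.45 + 2(14.007) + 2(15.999)
    = 84.077 + 13.104 + 35.450 + 28.014 + 31.998 = 192.643

192.64 g/mol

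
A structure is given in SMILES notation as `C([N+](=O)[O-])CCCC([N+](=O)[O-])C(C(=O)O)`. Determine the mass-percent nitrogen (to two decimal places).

Atom tally by fragment:
  O2NCH2 → C:1 H:2 N:1 O:2
  CH2 → C:1 H:2
  CH2 → C:1 H:2
  CH2 → C:1 H:2
  CH(NO2) → C:1 H:1 N:1 O:2
  CH2COOH → C:2 H:3 O:2
Element totals:
  C: 7
  H: 12
  N: 2
  O: 6
Molecular formula: C7H12N2O6.
Molar mass = 220.181 g/mol.
Mass from N: 2 × 14.007 = 28.014 g/mol.
%N = 28.014 / 220.181 × 100 = 12.72%.

12.72%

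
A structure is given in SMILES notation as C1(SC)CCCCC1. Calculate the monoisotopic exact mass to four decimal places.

Atom tally by fragment:
  cyclohexane ring core → C:6 H:12
  (− 1 ring H displaced by substituents)
  + SCH3 → C:1 H:3 S:1
Element totals:
  C: 7
  H: 14
  S: 1
Molecular formula: C7H14S.
  M = 7(12.0) + 14(1.007825) + 31.972071
    = 84.000000 + 14.109550 + 31.972071 = 130.081621

130.0816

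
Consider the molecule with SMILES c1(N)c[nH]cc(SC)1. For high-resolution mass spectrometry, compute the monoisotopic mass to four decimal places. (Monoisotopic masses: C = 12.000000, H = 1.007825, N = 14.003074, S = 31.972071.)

128.0408

Atom tally by fragment:
  pyrrole ring core → C:4 H:5 N:1
  (− 2 ring H displaced by substituents)
  + NH2 → N:1 H:2
  + SCH3 → C:1 H:3 S:1
Element totals:
  C: 5
  H: 8
  N: 2
  S: 1
Molecular formula: C5H8N2S.
  M = 5(12.0) + 8(1.007825) + 2(14.003074) + 31.972071
    = 60.000000 + 8.062600 + 28.006148 + 31.972071 = 128.040819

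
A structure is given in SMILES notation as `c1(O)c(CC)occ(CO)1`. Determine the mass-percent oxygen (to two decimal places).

33.76%

Atom tally by fragment:
  furan ring core → C:4 H:4 O:1
  (− 3 ring H displaced by substituents)
  + OH → O:1 H:1
  + C2H5 → C:2 H:5
  + CH2OH → C:1 H:3 O:1
Element totals:
  C: 7
  H: 10
  O: 3
Molecular formula: C7H10O3.
Molar mass = 142.154 g/mol.
Mass from O: 3 × 15.999 = 47.997 g/mol.
%O = 47.997 / 142.154 × 100 = 33.76%.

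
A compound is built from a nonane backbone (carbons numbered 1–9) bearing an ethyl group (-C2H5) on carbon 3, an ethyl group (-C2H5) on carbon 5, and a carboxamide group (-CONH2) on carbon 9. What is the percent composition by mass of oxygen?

7.04%

Atom tally by fragment:
  CH3 → C:1 H:3
  CH2 → C:1 H:2
  CH(C2H5) → C:3 H:6
  CH2 → C:1 H:2
  CH(C2H5) → C:3 H:6
  CH2 → C:1 H:2
  CH2 → C:1 H:2
  CH2 → C:1 H:2
  CH2CONH2 → C:2 H:4 O:1 N:1
Element totals:
  C: 14
  H: 29
  N: 1
  O: 1
Molecular formula: C14H29NO.
Molar mass = 227.392 g/mol.
Mass from O: 1 × 15.999 = 15.999 g/mol.
%O = 15.999 / 227.392 × 100 = 7.04%.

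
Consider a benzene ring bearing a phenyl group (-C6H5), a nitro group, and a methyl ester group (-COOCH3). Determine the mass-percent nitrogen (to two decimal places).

Atom tally by fragment:
  benzene ring core → C:6 H:6
  (− 3 ring H displaced by substituents)
  + C6H5 → C:6 H:5
  + NO2 → N:1 O:2
  + COOCH3 → C:2 H:3 O:2
Element totals:
  C: 14
  H: 11
  N: 1
  O: 4
Molecular formula: C14H11NO4.
Molar mass = 257.245 g/mol.
Mass from N: 1 × 14.007 = 14.007 g/mol.
%N = 14.007 / 257.245 × 100 = 5.45%.

5.45%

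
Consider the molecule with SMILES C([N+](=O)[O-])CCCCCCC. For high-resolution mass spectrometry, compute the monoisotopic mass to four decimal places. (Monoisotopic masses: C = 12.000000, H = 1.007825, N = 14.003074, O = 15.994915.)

159.1259

Atom tally by fragment:
  O2NCH2 → C:1 H:2 N:1 O:2
  CH2 → C:1 H:2
  CH2 → C:1 H:2
  CH2 → C:1 H:2
  CH2 → C:1 H:2
  CH2 → C:1 H:2
  CH2 → C:1 H:2
  CH3 → C:1 H:3
Element totals:
  C: 8
  H: 17
  N: 1
  O: 2
Molecular formula: C8H17NO2.
  M = 8(12.0) + 17(1.007825) + 14.003074 + 2(15.994915)
    = 96.000000 + 17.133025 + 14.003074 + 31.989830 = 159.125929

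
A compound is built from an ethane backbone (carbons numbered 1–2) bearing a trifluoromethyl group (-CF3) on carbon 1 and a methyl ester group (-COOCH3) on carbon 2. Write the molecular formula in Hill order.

C5H7F3O2

Atom tally by fragment:
  F3CCH2 → C:2 H:2 F:3
  CH2COOCH3 → C:3 H:5 O:2
Element totals:
  C: 5
  H: 7
  F: 3
  O: 2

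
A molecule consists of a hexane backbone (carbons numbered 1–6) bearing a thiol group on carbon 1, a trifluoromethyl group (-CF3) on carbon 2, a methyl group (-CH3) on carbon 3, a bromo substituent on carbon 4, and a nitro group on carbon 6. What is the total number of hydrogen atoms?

Atom tally by fragment:
  HSCH2 → C:1 H:3 S:1
  CH(CF3) → C:2 H:1 F:3
  CH(CH3) → C:2 H:4
  CH(Br) → C:1 H:1 Br:1
  CH2 → C:1 H:2
  CH2NO2 → C:1 H:2 N:1 O:2
Element totals:
  C: 8
  H: 13
  Br: 1
  F: 3
  N: 1
  O: 2
  S: 1

13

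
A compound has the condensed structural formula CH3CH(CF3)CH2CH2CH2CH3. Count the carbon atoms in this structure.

7

Atom tally by fragment:
  CH3 → C:1 H:3
  CH(CF3) → C:2 H:1 F:3
  CH2 → C:1 H:2
  CH2 → C:1 H:2
  CH2 → C:1 H:2
  CH3 → C:1 H:3
Element totals:
  C: 7
  H: 13
  F: 3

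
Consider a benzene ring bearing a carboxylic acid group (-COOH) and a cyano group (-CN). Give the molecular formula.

Atom tally by fragment:
  benzene ring core → C:6 H:6
  (− 2 ring H displaced by substituents)
  + COOH → C:1 H:1 O:2
  + CN → C:1 N:1
Element totals:
  C: 8
  H: 5
  N: 1
  O: 2

C8H5NO2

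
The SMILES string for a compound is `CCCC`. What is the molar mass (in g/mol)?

58.12 g/mol

Atom tally by fragment:
  CH3 → C:1 H:3
  CH2 → C:1 H:2
  CH2 → C:1 H:2
  CH3 → C:1 H:3
Element totals:
  C: 4
  H: 10
Molecular formula: C4H10.
  M = 4(12.011) + 10(1.008)
    = 48.044 + 10.080 = 58.124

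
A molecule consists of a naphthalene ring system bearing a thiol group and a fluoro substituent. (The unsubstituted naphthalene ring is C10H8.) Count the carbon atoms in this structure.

10

Atom tally by fragment:
  naphthalene ring system core → C:10 H:8
  (− 2 ring H displaced by substituents)
  + SH → S:1 H:1
  + F → F:1
Element totals:
  C: 10
  H: 7
  F: 1
  S: 1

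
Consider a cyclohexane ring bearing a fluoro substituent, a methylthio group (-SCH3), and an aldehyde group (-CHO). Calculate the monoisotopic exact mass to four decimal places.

176.0671

Atom tally by fragment:
  cyclohexane ring core → C:6 H:12
  (− 3 ring H displaced by substituents)
  + F → F:1
  + SCH3 → C:1 H:3 S:1
  + CHO → C:1 H:1 O:1
Element totals:
  C: 8
  H: 13
  F: 1
  O: 1
  S: 1
Molecular formula: C8H13FOS.
  M = 8(12.0) + 13(1.007825) + 18.998403 + 15.994915 + 31.972071
    = 96.000000 + 13.101725 + 18.998403 + 15.994915 + 31.972071 = 176.067114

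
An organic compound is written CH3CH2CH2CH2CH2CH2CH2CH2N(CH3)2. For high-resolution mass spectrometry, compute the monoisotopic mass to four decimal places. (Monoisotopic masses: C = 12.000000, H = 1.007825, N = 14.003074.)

Atom tally by fragment:
  CH3 → C:1 H:3
  CH2 → C:1 H:2
  CH2 → C:1 H:2
  CH2 → C:1 H:2
  CH2 → C:1 H:2
  CH2 → C:1 H:2
  CH2 → C:1 H:2
  CH2N(CH3)2 → C:3 H:8 N:1
Element totals:
  C: 10
  H: 23
  N: 1
Molecular formula: C10H23N.
  M = 10(12.0) + 23(1.007825) + 14.003074
    = 120.000000 + 23.179975 + 14.003074 = 157.183049

157.1830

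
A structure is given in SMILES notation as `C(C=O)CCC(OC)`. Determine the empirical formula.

C3H6O

Atom tally by fragment:
  OHCCH2 → C:2 H:3 O:1
  CH2 → C:1 H:2
  CH2 → C:1 H:2
  CH2OCH3 → C:2 H:5 O:1
Element totals:
  C: 6
  H: 12
  O: 2
Molecular formula: C6H12O2.
gcd of subscripts = 2; dividing each by 2:
  C: 6/2 = 3
  H: 12/2 = 6
  O: 2/2 = 1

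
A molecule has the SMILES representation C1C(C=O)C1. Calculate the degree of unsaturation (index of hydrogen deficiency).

Atom tally by fragment:
  cyclopropane ring core → C:3 H:6
  (− 1 ring H displaced by substituents)
  + CHO → C:1 H:1 O:1
Element totals:
  C: 4
  H: 6
  O: 1
Molecular formula: C4H6O.
DoU = (2C + 2 + N − H − X) / 2 = (2·4 + 2 + 0 − 6 − 0) / 2 = 2.

2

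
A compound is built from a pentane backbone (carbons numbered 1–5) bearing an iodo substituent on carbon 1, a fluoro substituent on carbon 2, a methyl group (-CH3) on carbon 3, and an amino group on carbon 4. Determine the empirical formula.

C6H13FIN

Atom tally by fragment:
  ICH2 → C:1 H:2 I:1
  CH(F) → C:1 H:1 F:1
  CH(CH3) → C:2 H:4
  CH(NH2) → C:1 H:3 N:1
  CH3 → C:1 H:3
Element totals:
  C: 6
  H: 13
  F: 1
  I: 1
  N: 1
Molecular formula: C6H13FIN.
gcd of subscripts (6, 1, 13, 1, 1) = 1, so the empirical formula equals the molecular formula.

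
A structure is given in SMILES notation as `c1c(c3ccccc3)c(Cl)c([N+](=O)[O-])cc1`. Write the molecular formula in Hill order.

C12H8ClNO2

Atom tally by fragment:
  benzene ring core → C:6 H:6
  (− 3 ring H displaced by substituents)
  + C6H5 → C:6 H:5
  + Cl → Cl:1
  + NO2 → N:1 O:2
Element totals:
  C: 12
  H: 8
  Cl: 1
  N: 1
  O: 2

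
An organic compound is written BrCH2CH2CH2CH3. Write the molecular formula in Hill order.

C4H9Br

Atom tally by fragment:
  BrCH2 → C:1 H:2 Br:1
  CH2 → C:1 H:2
  CH2 → C:1 H:2
  CH3 → C:1 H:3
Element totals:
  C: 4
  H: 9
  Br: 1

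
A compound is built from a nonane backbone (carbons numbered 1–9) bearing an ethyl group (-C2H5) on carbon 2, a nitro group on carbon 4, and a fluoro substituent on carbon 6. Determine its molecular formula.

C11H22FNO2

Atom tally by fragment:
  CH3 → C:1 H:3
  CH(C2H5) → C:3 H:6
  CH2 → C:1 H:2
  CH(NO2) → C:1 H:1 N:1 O:2
  CH2 → C:1 H:2
  CH(F) → C:1 H:1 F:1
  CH2 → C:1 H:2
  CH2 → C:1 H:2
  CH3 → C:1 H:3
Element totals:
  C: 11
  H: 22
  F: 1
  N: 1
  O: 2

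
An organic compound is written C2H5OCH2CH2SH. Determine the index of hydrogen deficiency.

Atom tally by fragment:
  C2H5OCH2 → C:3 H:7 O:1
  CH2SH → C:1 H:3 S:1
Element totals:
  C: 4
  H: 10
  O: 1
  S: 1
Molecular formula: C4H10OS.
DoU = (2C + 2 + N − H − X) / 2 = (2·4 + 2 + 0 − 10 − 0) / 2 = 0.

0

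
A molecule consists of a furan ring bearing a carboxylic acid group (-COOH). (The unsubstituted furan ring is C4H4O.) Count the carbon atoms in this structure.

Atom tally by fragment:
  furan ring core → C:4 H:4 O:1
  (− 1 ring H displaced by substituents)
  + COOH → C:1 H:1 O:2
Element totals:
  C: 5
  H: 4
  O: 3

5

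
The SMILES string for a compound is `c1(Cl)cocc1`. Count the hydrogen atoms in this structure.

Atom tally by fragment:
  furan ring core → C:4 H:4 O:1
  (− 1 ring H displaced by substituents)
  + Cl → Cl:1
Element totals:
  C: 4
  H: 3
  Cl: 1
  O: 1

3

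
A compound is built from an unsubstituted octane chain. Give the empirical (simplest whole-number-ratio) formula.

C4H9

Atom tally by fragment:
  CH3 → C:1 H:3
  CH2 → C:1 H:2
  CH2 → C:1 H:2
  CH2 → C:1 H:2
  CH2 → C:1 H:2
  CH2 → C:1 H:2
  CH2 → C:1 H:2
  CH3 → C:1 H:3
Element totals:
  C: 8
  H: 18
Molecular formula: C8H18.
gcd of subscripts = 2; dividing each by 2:
  C: 8/2 = 4
  H: 18/2 = 9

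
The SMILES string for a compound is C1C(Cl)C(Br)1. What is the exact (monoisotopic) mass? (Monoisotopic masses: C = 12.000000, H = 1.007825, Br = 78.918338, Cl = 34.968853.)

Atom tally by fragment:
  cyclopropane ring core → C:3 H:6
  (− 2 ring H displaced by substituents)
  + Cl → Cl:1
  + Br → Br:1
Element totals:
  C: 3
  H: 4
  Br: 1
  Cl: 1
Molecular formula: C3H4BrCl.
  M = 3(12.0) + 4(1.007825) + 78.918338 + 34.968853
    = 36.000000 + 4.031300 + 78.918338 + 34.968853 = 153.918491

153.9185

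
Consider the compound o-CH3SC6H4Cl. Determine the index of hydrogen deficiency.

Atom tally by fragment:
  benzene ring core → C:6 H:6
  (− 2 ring H displaced by substituents)
  + SCH3 → C:1 H:3 S:1
  + Cl → Cl:1
Element totals:
  C: 7
  H: 7
  Cl: 1
  S: 1
Molecular formula: C7H7ClS.
DoU = (2C + 2 + N − H − X) / 2 = (2·7 + 2 + 0 − 7 − 1) / 2 = 4.

4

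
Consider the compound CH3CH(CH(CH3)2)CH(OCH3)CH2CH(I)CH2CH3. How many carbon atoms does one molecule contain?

11

Atom tally by fragment:
  CH3 → C:1 H:3
  CH(CH(CH3)2) → C:4 H:8
  CH(OCH3) → C:2 H:4 O:1
  CH2 → C:1 H:2
  CH(I) → C:1 H:1 I:1
  CH2 → C:1 H:2
  CH3 → C:1 H:3
Element totals:
  C: 11
  H: 23
  I: 1
  O: 1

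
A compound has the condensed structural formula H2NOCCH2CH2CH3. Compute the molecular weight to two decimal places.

Element totals:
  C: 4
  H: 9
  N: 1
  O: 1
Molecular formula: C4H9NO.
  M = 4(12.011) + 9(1.008) + 14.007 + 15.999
    = 48.044 + 9.072 + 14.007 + 15.999 = 87.122

87.12 g/mol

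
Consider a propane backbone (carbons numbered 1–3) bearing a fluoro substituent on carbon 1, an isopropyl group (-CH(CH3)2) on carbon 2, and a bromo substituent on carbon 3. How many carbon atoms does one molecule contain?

6

Atom tally by fragment:
  FCH2 → C:1 H:2 F:1
  CH(CH(CH3)2) → C:4 H:8
  CH2Br → C:1 H:2 Br:1
Element totals:
  C: 6
  H: 12
  Br: 1
  F: 1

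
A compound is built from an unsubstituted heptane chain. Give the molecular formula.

C7H16

Atom tally by fragment:
  CH3 → C:1 H:3
  CH2 → C:1 H:2
  CH2 → C:1 H:2
  CH2 → C:1 H:2
  CH2 → C:1 H:2
  CH2 → C:1 H:2
  CH3 → C:1 H:3
Element totals:
  C: 7
  H: 16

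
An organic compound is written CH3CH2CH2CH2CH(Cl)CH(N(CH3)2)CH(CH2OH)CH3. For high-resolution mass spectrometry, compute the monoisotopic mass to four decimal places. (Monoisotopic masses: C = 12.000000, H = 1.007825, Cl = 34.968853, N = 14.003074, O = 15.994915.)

221.1546

Element totals:
  C: 11
  H: 24
  Cl: 1
  N: 1
  O: 1
Molecular formula: C11H24ClNO.
  M = 11(12.0) + 24(1.007825) + 34.968853 + 14.003074 + 15.994915
    = 132.000000 + 24.187800 + 34.968853 + 14.003074 + 15.994915 = 221.154642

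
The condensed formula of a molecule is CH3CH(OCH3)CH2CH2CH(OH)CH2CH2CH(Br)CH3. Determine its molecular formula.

Element totals:
  C: 10
  H: 21
  Br: 1
  O: 2

C10H21BrO2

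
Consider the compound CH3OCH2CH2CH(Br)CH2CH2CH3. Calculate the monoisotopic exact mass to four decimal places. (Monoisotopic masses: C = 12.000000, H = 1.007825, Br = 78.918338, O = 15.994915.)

194.0306

Atom tally by fragment:
  CH3OCH2 → C:2 H:5 O:1
  CH2 → C:1 H:2
  CH(Br) → C:1 H:1 Br:1
  CH2 → C:1 H:2
  CH2 → C:1 H:2
  CH3 → C:1 H:3
Element totals:
  C: 7
  H: 15
  Br: 1
  O: 1
Molecular formula: C7H15BrO.
  M = 7(12.0) + 15(1.007825) + 78.918338 + 15.994915
    = 84.000000 + 15.117375 + 78.918338 + 15.994915 = 194.030628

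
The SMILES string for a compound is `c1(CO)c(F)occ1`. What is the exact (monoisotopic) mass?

Atom tally by fragment:
  furan ring core → C:4 H:4 O:1
  (− 2 ring H displaced by substituents)
  + CH2OH → C:1 H:3 O:1
  + F → F:1
Element totals:
  C: 5
  H: 5
  F: 1
  O: 2
Molecular formula: C5H5FO2.
  M = 5(12.0) + 5(1.007825) + 18.998403 + 2(15.994915)
    = 60.000000 + 5.039125 + 18.998403 + 31.989830 = 116.027358

116.0274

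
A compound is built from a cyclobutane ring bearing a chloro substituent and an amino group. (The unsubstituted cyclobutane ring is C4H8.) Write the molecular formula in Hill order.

C4H8ClN

Atom tally by fragment:
  cyclobutane ring core → C:4 H:8
  (− 2 ring H displaced by substituents)
  + Cl → Cl:1
  + NH2 → N:1 H:2
Element totals:
  C: 4
  H: 8
  Cl: 1
  N: 1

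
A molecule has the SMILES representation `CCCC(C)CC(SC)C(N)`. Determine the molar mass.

Atom tally by fragment:
  CH3 → C:1 H:3
  CH2 → C:1 H:2
  CH2 → C:1 H:2
  CH(CH3) → C:2 H:4
  CH2 → C:1 H:2
  CH(SCH3) → C:2 H:4 S:1
  CH2NH2 → C:1 H:4 N:1
Element totals:
  C: 9
  H: 21
  N: 1
  S: 1
Molecular formula: C9H21NS.
  M = 9(12.011) + 21(1.008) + 14.007 + 32.06
    = 108.099 + 21.168 + 14.007 + 32.060 = 175.334

175.33 g/mol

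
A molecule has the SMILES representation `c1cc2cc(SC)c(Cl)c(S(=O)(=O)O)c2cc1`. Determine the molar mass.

288.76 g/mol

Atom tally by fragment:
  naphthalene ring system core → C:10 H:8
  (− 3 ring H displaced by substituents)
  + SCH3 → C:1 H:3 S:1
  + Cl → Cl:1
  + SO3H → S:1 O:3 H:1
Element totals:
  C: 11
  H: 9
  Cl: 1
  O: 3
  S: 2
Molecular formula: C11H9ClO3S2.
  M = 11(12.011) + 9(1.008) + 35.45 + 3(15.999) + 2(32.06)
    = 132.121 + 9.072 + 35.450 + 47.997 + 64.120 = 288.760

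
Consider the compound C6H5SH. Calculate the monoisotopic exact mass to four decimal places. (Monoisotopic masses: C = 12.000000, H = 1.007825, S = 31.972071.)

Atom tally by fragment:
  benzene ring core → C:6 H:6
  (− 1 ring H displaced by substituents)
  + SH → S:1 H:1
Element totals:
  C: 6
  H: 6
  S: 1
Molecular formula: C6H6S.
  M = 6(12.0) + 6(1.007825) + 31.972071
    = 72.000000 + 6.046950 + 31.972071 = 110.019021

110.0190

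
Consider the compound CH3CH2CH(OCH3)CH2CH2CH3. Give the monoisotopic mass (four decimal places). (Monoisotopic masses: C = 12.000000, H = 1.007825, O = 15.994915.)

116.1201

Atom tally by fragment:
  CH3 → C:1 H:3
  CH2 → C:1 H:2
  CH(OCH3) → C:2 H:4 O:1
  CH2 → C:1 H:2
  CH2 → C:1 H:2
  CH3 → C:1 H:3
Element totals:
  C: 7
  H: 16
  O: 1
Molecular formula: C7H16O.
  M = 7(12.0) + 16(1.007825) + 15.994915
    = 84.000000 + 16.125200 + 15.994915 = 116.120115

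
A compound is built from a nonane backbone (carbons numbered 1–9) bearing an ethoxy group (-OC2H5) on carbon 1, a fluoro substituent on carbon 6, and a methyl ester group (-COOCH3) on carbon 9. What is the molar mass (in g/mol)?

Atom tally by fragment:
  C2H5OCH2 → C:3 H:7 O:1
  CH2 → C:1 H:2
  CH2 → C:1 H:2
  CH2 → C:1 H:2
  CH2 → C:1 H:2
  CH(F) → C:1 H:1 F:1
  CH2 → C:1 H:2
  CH2 → C:1 H:2
  CH2COOCH3 → C:3 H:5 O:2
Element totals:
  C: 13
  H: 25
  F: 1
  O: 3
Molecular formula: C13H25FO3.
  M = 13(12.011) + 25(1.008) + 18.998 + 3(15.999)
    = 156.143 + 25.200 + 18.998 + 47.997 = 248.338

248.34 g/mol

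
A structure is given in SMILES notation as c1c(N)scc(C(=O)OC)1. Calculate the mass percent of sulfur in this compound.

Atom tally by fragment:
  thiophene ring core → C:4 H:4 S:1
  (− 2 ring H displaced by substituents)
  + NH2 → N:1 H:2
  + COOCH3 → C:2 H:3 O:2
Element totals:
  C: 6
  H: 7
  N: 1
  O: 2
  S: 1
Molecular formula: C6H7NO2S.
Molar mass = 157.187 g/mol.
Mass from S: 1 × 32.06 = 32.060 g/mol.
%S = 32.060 / 157.187 × 100 = 20.40%.

20.40%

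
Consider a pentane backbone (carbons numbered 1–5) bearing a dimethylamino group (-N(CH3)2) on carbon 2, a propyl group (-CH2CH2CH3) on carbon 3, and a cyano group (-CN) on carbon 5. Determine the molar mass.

182.31 g/mol

Atom tally by fragment:
  CH3 → C:1 H:3
  CH(N(CH3)2) → C:3 H:7 N:1
  CH(CH2CH2CH3) → C:4 H:8
  CH2 → C:1 H:2
  CH2CN → C:2 H:2 N:1
Element totals:
  C: 11
  H: 22
  N: 2
Molecular formula: C11H22N2.
  M = 11(12.011) + 22(1.008) + 2(14.007)
    = 132.121 + 22.176 + 28.014 = 182.311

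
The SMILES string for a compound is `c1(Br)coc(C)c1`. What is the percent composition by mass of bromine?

49.63%

Atom tally by fragment:
  furan ring core → C:4 H:4 O:1
  (− 2 ring H displaced by substituents)
  + Br → Br:1
  + CH3 → C:1 H:3
Element totals:
  C: 5
  H: 5
  Br: 1
  O: 1
Molecular formula: C5H5BrO.
Molar mass = 160.998 g/mol.
Mass from Br: 1 × 79.904 = 79.904 g/mol.
%Br = 79.904 / 160.998 × 100 = 49.63%.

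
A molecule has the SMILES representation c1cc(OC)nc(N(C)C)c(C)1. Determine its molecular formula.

Atom tally by fragment:
  pyridine ring core → C:5 H:5 N:1
  (− 3 ring H displaced by substituents)
  + OCH3 → C:1 H:3 O:1
  + N(CH3)2 → N:1 C:2 H:6
  + CH3 → C:1 H:3
Element totals:
  C: 9
  H: 14
  N: 2
  O: 1

C9H14N2O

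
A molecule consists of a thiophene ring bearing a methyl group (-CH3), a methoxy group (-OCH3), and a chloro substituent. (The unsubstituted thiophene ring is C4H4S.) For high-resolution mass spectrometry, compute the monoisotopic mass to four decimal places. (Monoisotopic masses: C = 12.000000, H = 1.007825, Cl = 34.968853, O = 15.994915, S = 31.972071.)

161.9906

Atom tally by fragment:
  thiophene ring core → C:4 H:4 S:1
  (− 3 ring H displaced by substituents)
  + CH3 → C:1 H:3
  + OCH3 → C:1 H:3 O:1
  + Cl → Cl:1
Element totals:
  C: 6
  H: 7
  Cl: 1
  O: 1
  S: 1
Molecular formula: C6H7ClOS.
  M = 6(12.0) + 7(1.007825) + 34.968853 + 15.994915 + 31.972071
    = 72.000000 + 7.054775 + 34.968853 + 15.994915 + 31.972071 = 161.990614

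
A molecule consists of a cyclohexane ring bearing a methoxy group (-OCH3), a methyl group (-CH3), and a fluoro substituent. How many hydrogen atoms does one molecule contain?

Atom tally by fragment:
  cyclohexane ring core → C:6 H:12
  (− 3 ring H displaced by substituents)
  + OCH3 → C:1 H:3 O:1
  + CH3 → C:1 H:3
  + F → F:1
Element totals:
  C: 8
  H: 15
  F: 1
  O: 1

15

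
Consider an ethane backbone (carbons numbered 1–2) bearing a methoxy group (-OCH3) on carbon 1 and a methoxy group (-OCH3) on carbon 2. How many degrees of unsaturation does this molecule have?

0

Atom tally by fragment:
  CH3OCH2 → C:2 H:5 O:1
  CH2OCH3 → C:2 H:5 O:1
Element totals:
  C: 4
  H: 10
  O: 2
Molecular formula: C4H10O2.
DoU = (2C + 2 + N − H − X) / 2 = (2·4 + 2 + 0 − 10 − 0) / 2 = 0.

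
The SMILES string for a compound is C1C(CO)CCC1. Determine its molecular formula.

Atom tally by fragment:
  cyclopentane ring core → C:5 H:10
  (− 1 ring H displaced by substituents)
  + CH2OH → C:1 H:3 O:1
Element totals:
  C: 6
  H: 12
  O: 1

C6H12O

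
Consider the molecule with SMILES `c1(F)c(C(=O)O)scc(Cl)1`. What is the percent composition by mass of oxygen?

17.72%

Atom tally by fragment:
  thiophene ring core → C:4 H:4 S:1
  (− 3 ring H displaced by substituents)
  + F → F:1
  + COOH → C:1 H:1 O:2
  + Cl → Cl:1
Element totals:
  C: 5
  H: 2
  Cl: 1
  F: 1
  O: 2
  S: 1
Molecular formula: C5H2ClFO2S.
Molar mass = 180.577 g/mol.
Mass from O: 2 × 15.999 = 31.998 g/mol.
%O = 31.998 / 180.577 × 100 = 17.72%.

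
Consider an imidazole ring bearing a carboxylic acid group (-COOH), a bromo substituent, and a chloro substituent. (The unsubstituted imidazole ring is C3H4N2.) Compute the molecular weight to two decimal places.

225.43 g/mol

Atom tally by fragment:
  imidazole ring core → C:3 H:4 N:2
  (− 3 ring H displaced by substituents)
  + COOH → C:1 H:1 O:2
  + Br → Br:1
  + Cl → Cl:1
Element totals:
  C: 4
  H: 2
  Br: 1
  Cl: 1
  N: 2
  O: 2
Molecular formula: C4H2BrClN2O2.
  M = 4(12.011) + 2(1.008) + 79.904 + 35.45 + 2(14.007) + 2(15.999)
    = 48.044 + 2.016 + 79.904 + 35.450 + 28.014 + 31.998 = 225.426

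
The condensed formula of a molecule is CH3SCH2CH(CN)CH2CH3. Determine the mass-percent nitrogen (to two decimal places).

10.84%

Element totals:
  C: 6
  H: 11
  N: 1
  S: 1
Molecular formula: C6H11NS.
Molar mass = 129.221 g/mol.
Mass from N: 1 × 14.007 = 14.007 g/mol.
%N = 14.007 / 129.221 × 100 = 10.84%.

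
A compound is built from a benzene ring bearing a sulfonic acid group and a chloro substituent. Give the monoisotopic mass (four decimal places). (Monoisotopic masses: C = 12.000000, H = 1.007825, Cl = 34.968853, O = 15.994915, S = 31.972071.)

191.9648

Atom tally by fragment:
  benzene ring core → C:6 H:6
  (− 2 ring H displaced by substituents)
  + SO3H → S:1 O:3 H:1
  + Cl → Cl:1
Element totals:
  C: 6
  H: 5
  Cl: 1
  O: 3
  S: 1
Molecular formula: C6H5ClO3S.
  M = 6(12.0) + 5(1.007825) + 34.968853 + 3(15.994915) + 31.972071
    = 72.000000 + 5.039125 + 34.968853 + 47.984745 + 31.972071 = 191.964794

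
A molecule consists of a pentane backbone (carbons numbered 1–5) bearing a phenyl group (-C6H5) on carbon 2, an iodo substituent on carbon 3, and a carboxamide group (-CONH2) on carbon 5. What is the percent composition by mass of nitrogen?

4.42%

Atom tally by fragment:
  CH3 → C:1 H:3
  CH(C6H5) → C:7 H:6
  CH(I) → C:1 H:1 I:1
  CH2 → C:1 H:2
  CH2CONH2 → C:2 H:4 O:1 N:1
Element totals:
  C: 12
  H: 16
  I: 1
  N: 1
  O: 1
Molecular formula: C12H16INO.
Molar mass = 317.170 g/mol.
Mass from N: 1 × 14.007 = 14.007 g/mol.
%N = 14.007 / 317.170 × 100 = 4.42%.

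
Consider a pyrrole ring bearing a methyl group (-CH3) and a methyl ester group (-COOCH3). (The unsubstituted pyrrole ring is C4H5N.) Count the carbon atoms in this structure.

7

Atom tally by fragment:
  pyrrole ring core → C:4 H:5 N:1
  (− 2 ring H displaced by substituents)
  + CH3 → C:1 H:3
  + COOCH3 → C:2 H:3 O:2
Element totals:
  C: 7
  H: 9
  N: 1
  O: 2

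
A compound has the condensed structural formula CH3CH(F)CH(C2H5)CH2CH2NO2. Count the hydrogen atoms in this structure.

Atom tally by fragment:
  CH3 → C:1 H:3
  CH(F) → C:1 H:1 F:1
  CH(C2H5) → C:3 H:6
  CH2 → C:1 H:2
  CH2NO2 → C:1 H:2 N:1 O:2
Element totals:
  C: 7
  H: 14
  F: 1
  N: 1
  O: 2

14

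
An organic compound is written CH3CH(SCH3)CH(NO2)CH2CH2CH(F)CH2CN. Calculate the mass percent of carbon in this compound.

46.14%

Atom tally by fragment:
  CH3 → C:1 H:3
  CH(SCH3) → C:2 H:4 S:1
  CH(NO2) → C:1 H:1 N:1 O:2
  CH2 → C:1 H:2
  CH2 → C:1 H:2
  CH(F) → C:1 H:1 F:1
  CH2CN → C:2 H:2 N:1
Element totals:
  C: 9
  H: 15
  F: 1
  N: 2
  O: 2
  S: 1
Molecular formula: C9H15FN2O2S.
Molar mass = 234.289 g/mol.
Mass from C: 9 × 12.011 = 108.099 g/mol.
%C = 108.099 / 234.289 × 100 = 46.14%.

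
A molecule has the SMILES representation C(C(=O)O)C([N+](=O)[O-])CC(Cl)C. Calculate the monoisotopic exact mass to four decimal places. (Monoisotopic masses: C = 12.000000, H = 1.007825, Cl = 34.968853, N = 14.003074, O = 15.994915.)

Atom tally by fragment:
  HOOCCH2 → C:2 H:3 O:2
  CH(NO2) → C:1 H:1 N:1 O:2
  CH2 → C:1 H:2
  CH(Cl) → C:1 H:1 Cl:1
  CH3 → C:1 H:3
Element totals:
  C: 6
  H: 10
  Cl: 1
  N: 1
  O: 4
Molecular formula: C6H10ClNO4.
  M = 6(12.0) + 10(1.007825) + 34.968853 + 14.003074 + 4(15.994915)
    = 72.000000 + 10.078250 + 34.968853 + 14.003074 + 63.979660 = 195.029837

195.0298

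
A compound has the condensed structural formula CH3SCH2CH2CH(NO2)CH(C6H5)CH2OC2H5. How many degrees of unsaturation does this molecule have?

Element totals:
  C: 14
  H: 21
  N: 1
  O: 3
  S: 1
Molecular formula: C14H21NO3S.
DoU = (2C + 2 + N − H − X) / 2 = (2·14 + 2 + 1 − 21 − 0) / 2 = 5.

5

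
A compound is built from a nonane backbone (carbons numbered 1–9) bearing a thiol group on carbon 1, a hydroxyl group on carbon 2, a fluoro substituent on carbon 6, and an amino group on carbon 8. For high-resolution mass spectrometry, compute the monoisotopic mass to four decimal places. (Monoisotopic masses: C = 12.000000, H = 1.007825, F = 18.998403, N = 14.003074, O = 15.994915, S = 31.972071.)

209.1250

Atom tally by fragment:
  HSCH2 → C:1 H:3 S:1
  CH(OH) → C:1 H:2 O:1
  CH2 → C:1 H:2
  CH2 → C:1 H:2
  CH2 → C:1 H:2
  CH(F) → C:1 H:1 F:1
  CH2 → C:1 H:2
  CH(NH2) → C:1 H:3 N:1
  CH3 → C:1 H:3
Element totals:
  C: 9
  H: 20
  F: 1
  N: 1
  O: 1
  S: 1
Molecular formula: C9H20FNOS.
  M = 9(12.0) + 20(1.007825) + 18.998403 + 14.003074 + 15.994915 + 31.972071
    = 108.000000 + 20.156500 + 18.998403 + 14.003074 + 15.994915 + 31.972071 = 209.124963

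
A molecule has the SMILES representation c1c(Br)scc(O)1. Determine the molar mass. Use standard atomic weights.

Atom tally by fragment:
  thiophene ring core → C:4 H:4 S:1
  (− 2 ring H displaced by substituents)
  + Br → Br:1
  + OH → O:1 H:1
Element totals:
  C: 4
  H: 3
  Br: 1
  O: 1
  S: 1
Molecular formula: C4H3BrOS.
  M = 4(12.011) + 3(1.008) + 79.904 + 15.999 + 32.06
    = 48.044 + 3.024 + 79.904 + 15.999 + 32.060 = 179.031

179.03 g/mol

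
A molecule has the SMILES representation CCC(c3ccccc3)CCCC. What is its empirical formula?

C13H20

Atom tally by fragment:
  CH3 → C:1 H:3
  CH2 → C:1 H:2
  CH(C6H5) → C:7 H:6
  CH2 → C:1 H:2
  CH2 → C:1 H:2
  CH2 → C:1 H:2
  CH3 → C:1 H:3
Element totals:
  C: 13
  H: 20
Molecular formula: C13H20.
gcd of subscripts (13, 20) = 1, so the empirical formula equals the molecular formula.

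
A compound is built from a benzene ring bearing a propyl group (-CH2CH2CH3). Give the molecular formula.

Atom tally by fragment:
  benzene ring core → C:6 H:6
  (− 1 ring H displaced by substituents)
  + CH2CH2CH3 → C:3 H:7
Element totals:
  C: 9
  H: 12

C9H12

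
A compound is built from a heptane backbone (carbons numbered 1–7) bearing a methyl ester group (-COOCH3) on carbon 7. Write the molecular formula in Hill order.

C9H18O2

Atom tally by fragment:
  CH3 → C:1 H:3
  CH2 → C:1 H:2
  CH2 → C:1 H:2
  CH2 → C:1 H:2
  CH2 → C:1 H:2
  CH2 → C:1 H:2
  CH2COOCH3 → C:3 H:5 O:2
Element totals:
  C: 9
  H: 18
  O: 2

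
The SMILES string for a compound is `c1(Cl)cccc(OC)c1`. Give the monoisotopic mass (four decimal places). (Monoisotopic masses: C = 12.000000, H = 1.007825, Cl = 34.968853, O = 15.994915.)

142.0185

Atom tally by fragment:
  benzene ring core → C:6 H:6
  (− 2 ring H displaced by substituents)
  + Cl → Cl:1
  + OCH3 → C:1 H:3 O:1
Element totals:
  C: 7
  H: 7
  Cl: 1
  O: 1
Molecular formula: C7H7ClO.
  M = 7(12.0) + 7(1.007825) + 34.968853 + 15.994915
    = 84.000000 + 7.054775 + 34.968853 + 15.994915 = 142.018543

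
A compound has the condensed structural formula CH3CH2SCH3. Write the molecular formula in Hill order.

C3H8S

Element totals:
  C: 3
  H: 8
  S: 1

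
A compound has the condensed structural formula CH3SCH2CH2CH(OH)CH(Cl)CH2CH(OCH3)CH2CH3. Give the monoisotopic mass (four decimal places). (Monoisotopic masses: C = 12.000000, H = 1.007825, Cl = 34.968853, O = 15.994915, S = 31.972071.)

240.0951

Element totals:
  C: 10
  H: 21
  Cl: 1
  O: 2
  S: 1
Molecular formula: C10H21ClO2S.
  M = 10(12.0) + 21(1.007825) + 34.968853 + 2(15.994915) + 31.972071
    = 120.000000 + 21.164325 + 34.968853 + 31.989830 + 31.972071 = 240.095079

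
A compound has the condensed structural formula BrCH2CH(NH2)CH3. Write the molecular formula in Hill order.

Atom tally by fragment:
  BrCH2 → C:1 H:2 Br:1
  CH(NH2) → C:1 H:3 N:1
  CH3 → C:1 H:3
Element totals:
  C: 3
  H: 8
  Br: 1
  N: 1

C3H8BrN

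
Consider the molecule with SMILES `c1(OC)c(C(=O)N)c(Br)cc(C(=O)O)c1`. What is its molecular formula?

C9H8BrNO4

Atom tally by fragment:
  benzene ring core → C:6 H:6
  (− 4 ring H displaced by substituents)
  + OCH3 → C:1 H:3 O:1
  + CONH2 → C:1 H:2 O:1 N:1
  + Br → Br:1
  + COOH → C:1 H:1 O:2
Element totals:
  C: 9
  H: 8
  Br: 1
  N: 1
  O: 4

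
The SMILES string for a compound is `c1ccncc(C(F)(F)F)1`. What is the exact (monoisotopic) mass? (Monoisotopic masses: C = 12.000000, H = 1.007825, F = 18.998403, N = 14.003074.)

Atom tally by fragment:
  pyridine ring core → C:5 H:5 N:1
  (− 1 ring H displaced by substituents)
  + CF3 → C:1 F:3
Element totals:
  C: 6
  H: 4
  F: 3
  N: 1
Molecular formula: C6H4F3N.
  M = 6(12.0) + 4(1.007825) + 3(18.998403) + 14.003074
    = 72.000000 + 4.031300 + 56.995209 + 14.003074 = 147.029583

147.0296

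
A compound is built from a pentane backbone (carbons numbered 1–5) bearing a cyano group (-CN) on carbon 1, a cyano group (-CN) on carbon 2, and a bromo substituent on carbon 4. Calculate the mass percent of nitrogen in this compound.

13.93%

Atom tally by fragment:
  NCCH2 → C:2 H:2 N:1
  CH(CN) → C:2 H:1 N:1
  CH2 → C:1 H:2
  CH(Br) → C:1 H:1 Br:1
  CH3 → C:1 H:3
Element totals:
  C: 7
  H: 9
  Br: 1
  N: 2
Molecular formula: C7H9BrN2.
Molar mass = 201.067 g/mol.
Mass from N: 2 × 14.007 = 28.014 g/mol.
%N = 28.014 / 201.067 × 100 = 13.93%.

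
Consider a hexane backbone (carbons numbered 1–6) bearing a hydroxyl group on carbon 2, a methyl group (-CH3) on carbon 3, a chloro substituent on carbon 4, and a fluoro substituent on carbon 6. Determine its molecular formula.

Atom tally by fragment:
  CH3 → C:1 H:3
  CH(OH) → C:1 H:2 O:1
  CH(CH3) → C:2 H:4
  CH(Cl) → C:1 H:1 Cl:1
  CH2 → C:1 H:2
  CH2F → C:1 H:2 F:1
Element totals:
  C: 7
  H: 14
  Cl: 1
  F: 1
  O: 1

C7H14ClFO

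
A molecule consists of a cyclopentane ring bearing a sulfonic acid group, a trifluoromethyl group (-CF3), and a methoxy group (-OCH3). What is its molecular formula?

C7H11F3O4S

Atom tally by fragment:
  cyclopentane ring core → C:5 H:10
  (− 3 ring H displaced by substituents)
  + SO3H → S:1 O:3 H:1
  + CF3 → C:1 F:3
  + OCH3 → C:1 H:3 O:1
Element totals:
  C: 7
  H: 11
  F: 3
  O: 4
  S: 1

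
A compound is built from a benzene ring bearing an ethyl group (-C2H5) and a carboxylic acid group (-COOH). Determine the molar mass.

150.18 g/mol

Atom tally by fragment:
  benzene ring core → C:6 H:6
  (− 2 ring H displaced by substituents)
  + C2H5 → C:2 H:5
  + COOH → C:1 H:1 O:2
Element totals:
  C: 9
  H: 10
  O: 2
Molecular formula: C9H10O2.
  M = 9(12.011) + 10(1.008) + 2(15.999)
    = 108.099 + 10.080 + 31.998 = 150.177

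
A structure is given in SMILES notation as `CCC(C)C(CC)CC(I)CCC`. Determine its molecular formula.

Atom tally by fragment:
  CH3 → C:1 H:3
  CH2 → C:1 H:2
  CH(CH3) → C:2 H:4
  CH(C2H5) → C:3 H:6
  CH2 → C:1 H:2
  CH(I) → C:1 H:1 I:1
  CH2 → C:1 H:2
  CH2 → C:1 H:2
  CH3 → C:1 H:3
Element totals:
  C: 12
  H: 25
  I: 1

C12H25I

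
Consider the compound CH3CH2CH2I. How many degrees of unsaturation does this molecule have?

0

Element totals:
  C: 3
  H: 7
  I: 1
Molecular formula: C3H7I.
DoU = (2C + 2 + N − H − X) / 2 = (2·3 + 2 + 0 − 7 − 1) / 2 = 0.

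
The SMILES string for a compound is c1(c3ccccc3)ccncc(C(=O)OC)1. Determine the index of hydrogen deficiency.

Atom tally by fragment:
  pyridine ring core → C:5 H:5 N:1
  (− 2 ring H displaced by substituents)
  + C6H5 → C:6 H:5
  + COOCH3 → C:2 H:3 O:2
Element totals:
  C: 13
  H: 11
  N: 1
  O: 2
Molecular formula: C13H11NO2.
DoU = (2C + 2 + N − H − X) / 2 = (2·13 + 2 + 1 − 11 − 0) / 2 = 9.

9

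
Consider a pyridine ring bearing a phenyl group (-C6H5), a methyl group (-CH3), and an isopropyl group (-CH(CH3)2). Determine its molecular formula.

Atom tally by fragment:
  pyridine ring core → C:5 H:5 N:1
  (− 3 ring H displaced by substituents)
  + C6H5 → C:6 H:5
  + CH3 → C:1 H:3
  + CH(CH3)2 → C:3 H:7
Element totals:
  C: 15
  H: 17
  N: 1

C15H17N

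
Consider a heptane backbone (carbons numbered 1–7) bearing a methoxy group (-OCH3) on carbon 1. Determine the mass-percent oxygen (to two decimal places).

Atom tally by fragment:
  CH3OCH2 → C:2 H:5 O:1
  CH2 → C:1 H:2
  CH2 → C:1 H:2
  CH2 → C:1 H:2
  CH2 → C:1 H:2
  CH2 → C:1 H:2
  CH3 → C:1 H:3
Element totals:
  C: 8
  H: 18
  O: 1
Molecular formula: C8H18O.
Molar mass = 130.231 g/mol.
Mass from O: 1 × 15.999 = 15.999 g/mol.
%O = 15.999 / 130.231 × 100 = 12.29%.

12.29%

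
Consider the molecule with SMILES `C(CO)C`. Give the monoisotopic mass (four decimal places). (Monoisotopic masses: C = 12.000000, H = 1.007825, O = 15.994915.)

Atom tally by fragment:
  HOCH2CH2 → C:2 H:5 O:1
  CH3 → C:1 H:3
Element totals:
  C: 3
  H: 8
  O: 1
Molecular formula: C3H8O.
  M = 3(12.0) + 8(1.007825) + 15.994915
    = 36.000000 + 8.062600 + 15.994915 = 60.057515

60.0575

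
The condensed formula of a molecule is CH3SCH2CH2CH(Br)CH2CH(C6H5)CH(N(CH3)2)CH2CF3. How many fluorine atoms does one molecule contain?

Atom tally by fragment:
  CH3SCH2 → C:2 H:5 S:1
  CH2 → C:1 H:2
  CH(Br) → C:1 H:1 Br:1
  CH2 → C:1 H:2
  CH(C6H5) → C:7 H:6
  CH(N(CH3)2) → C:3 H:7 N:1
  CH2CF3 → C:2 H:2 F:3
Element totals:
  C: 17
  H: 25
  Br: 1
  F: 3
  N: 1
  S: 1

3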